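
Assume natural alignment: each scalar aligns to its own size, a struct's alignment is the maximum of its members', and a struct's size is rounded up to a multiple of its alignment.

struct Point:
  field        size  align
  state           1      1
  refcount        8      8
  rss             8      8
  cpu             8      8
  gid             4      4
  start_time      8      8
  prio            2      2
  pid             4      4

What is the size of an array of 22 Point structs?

state at 0 (size 1, align 1) → ends 1
pad 7 to align 8 for refcount
refcount at 8 (size 8, align 8) → ends 16
rss at 16 (size 8, align 8) → ends 24
cpu at 24 (size 8, align 8) → ends 32
gid at 32 (size 4, align 4) → ends 36
pad 4 to align 8 for start_time
start_time at 40 (size 8, align 8) → ends 48
prio at 48 (size 2, align 2) → ends 50
pad 2 to align 4 for pid
pid at 52 (size 4, align 4) → ends 56
total 56 bytes, alignment 8
array of 22: 22 × 56 = 1232

1232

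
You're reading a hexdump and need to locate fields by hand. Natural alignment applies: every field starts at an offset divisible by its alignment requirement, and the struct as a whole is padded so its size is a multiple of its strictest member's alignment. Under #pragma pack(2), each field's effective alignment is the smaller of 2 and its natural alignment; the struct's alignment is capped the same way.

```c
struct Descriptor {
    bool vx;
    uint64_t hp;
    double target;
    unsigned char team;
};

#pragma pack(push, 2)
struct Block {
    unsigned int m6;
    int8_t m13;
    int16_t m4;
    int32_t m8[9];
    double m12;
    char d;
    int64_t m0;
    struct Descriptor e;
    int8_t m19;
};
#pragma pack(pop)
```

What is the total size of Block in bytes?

Descriptor: 0..1  vx  (1B, 1-aligned); 1..8  -- padding (7B); 8..16  hp  (8B, 8-aligned); 16..24  target  (8B, 8-aligned); 24..25  team  (1B, 1-aligned); 25..32  -- tail padding (7B); sizeof = 32, alignof = 8
0..4  m6  (4B, 2-aligned)
4..5  m13  (1B, 1-aligned)
5..6  -- padding (1B)
6..8  m4  (2B, 2-aligned)
8..44  m8  (36B, 2-aligned)
44..52  m12  (8B, 2-aligned)
52..53  d  (1B, 1-aligned)
53..54  -- padding (1B)
54..62  m0  (8B, 2-aligned)
62..94  e  (32B, 2-aligned)
94..95  m19  (1B, 1-aligned)
95..96  -- tail padding (1B)
sizeof = 96, alignof = 2

96 bytes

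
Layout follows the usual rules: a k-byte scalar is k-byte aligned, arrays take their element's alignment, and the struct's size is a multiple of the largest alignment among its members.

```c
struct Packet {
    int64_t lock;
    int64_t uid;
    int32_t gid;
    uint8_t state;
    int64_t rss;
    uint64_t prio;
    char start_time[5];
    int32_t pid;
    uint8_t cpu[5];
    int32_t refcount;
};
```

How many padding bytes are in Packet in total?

9

0..8  lock  (8B, 8-aligned)
8..16  uid  (8B, 8-aligned)
16..20  gid  (4B, 4-aligned)
20..21  state  (1B, 1-aligned)
21..24  -- padding (3B)
24..32  rss  (8B, 8-aligned)
32..40  prio  (8B, 8-aligned)
40..45  start_time  (5B, 1-aligned)
45..48  -- padding (3B)
48..52  pid  (4B, 4-aligned)
52..57  cpu  (5B, 1-aligned)
57..60  -- padding (3B)
60..64  refcount  (4B, 4-aligned)
sizeof = 64, alignof = 8
data bytes 55, size 64 → padding 9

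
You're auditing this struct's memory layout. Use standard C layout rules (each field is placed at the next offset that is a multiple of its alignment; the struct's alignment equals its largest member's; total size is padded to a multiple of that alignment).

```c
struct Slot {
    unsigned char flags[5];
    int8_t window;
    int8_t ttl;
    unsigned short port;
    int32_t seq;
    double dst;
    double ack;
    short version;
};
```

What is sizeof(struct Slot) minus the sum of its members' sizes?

@0: flags [5B, align 1] → 5
@5: window [1B, align 1] → 6
@6: ttl [1B, align 1] → 7
+1 pad (align 2)
@8: port [2B, align 2] → 10
+2 pad (align 4)
@12: seq [4B, align 4] → 16
@16: dst [8B, align 8] → 24
@24: ack [8B, align 8] → 32
@32: version [2B, align 2] → 34
+6 tail pad (align 8)
size 40, align 8
data bytes 31, size 40 → padding 9

9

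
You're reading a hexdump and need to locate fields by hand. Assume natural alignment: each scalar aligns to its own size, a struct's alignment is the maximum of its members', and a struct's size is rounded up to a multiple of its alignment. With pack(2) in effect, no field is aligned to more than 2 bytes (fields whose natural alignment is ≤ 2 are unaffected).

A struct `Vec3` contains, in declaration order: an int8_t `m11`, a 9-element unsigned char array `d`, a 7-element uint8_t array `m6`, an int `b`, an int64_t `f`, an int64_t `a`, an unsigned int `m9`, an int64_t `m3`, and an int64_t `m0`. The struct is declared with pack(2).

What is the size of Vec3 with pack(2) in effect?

58

0..1  m11  (1B, 1-aligned)
1..10  d  (9B, 1-aligned)
10..17  m6  (7B, 1-aligned)
17..18  -- padding (1B)
18..22  b  (4B, 2-aligned)
22..30  f  (8B, 2-aligned)
30..38  a  (8B, 2-aligned)
38..42  m9  (4B, 2-aligned)
42..50  m3  (8B, 2-aligned)
50..58  m0  (8B, 2-aligned)
sizeof = 58, alignof = 2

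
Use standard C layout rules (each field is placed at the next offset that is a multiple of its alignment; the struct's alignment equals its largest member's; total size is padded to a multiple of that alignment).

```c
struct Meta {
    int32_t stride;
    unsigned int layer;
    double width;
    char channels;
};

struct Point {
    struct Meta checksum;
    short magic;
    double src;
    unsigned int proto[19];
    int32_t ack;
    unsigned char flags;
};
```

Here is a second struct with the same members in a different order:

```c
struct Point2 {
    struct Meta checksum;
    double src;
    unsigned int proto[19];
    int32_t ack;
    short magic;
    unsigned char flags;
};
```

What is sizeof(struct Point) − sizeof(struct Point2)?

8

Meta: @0: stride [4B, align 4] → 4; @4: layer [4B, align 4] → 8; @8: width [8B, align 8] → 16; @16: channels [1B, align 1] → 17; +7 tail pad (align 8); size 24, align 8
@0: checksum [24B, align 8] → 24
@24: magic [2B, align 2] → 26
+6 pad (align 8)
@32: src [8B, align 8] → 40
@40: proto [76B, align 4] → 116
@116: ack [4B, align 4] → 120
@120: flags [1B, align 1] → 121
+7 tail pad (align 8)
size 128, align 8
— Point2 —
@0: checksum [24B, align 8] → 24
@24: src [8B, align 8] → 32
@32: proto [76B, align 4] → 108
@108: ack [4B, align 4] → 112
@112: magic [2B, align 2] → 114
@114: flags [1B, align 1] → 115
+5 tail pad (align 8)
size 120, align 8
128 − 120 = 8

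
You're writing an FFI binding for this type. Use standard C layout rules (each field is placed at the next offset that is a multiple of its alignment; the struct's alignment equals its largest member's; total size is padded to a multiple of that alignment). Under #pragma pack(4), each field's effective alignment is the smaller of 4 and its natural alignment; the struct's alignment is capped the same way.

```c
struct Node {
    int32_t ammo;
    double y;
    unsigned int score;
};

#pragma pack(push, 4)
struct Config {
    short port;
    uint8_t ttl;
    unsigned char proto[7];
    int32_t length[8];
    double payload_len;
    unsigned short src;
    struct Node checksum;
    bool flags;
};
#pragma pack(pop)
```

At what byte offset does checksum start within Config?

56

Node: ammo at 0 (size 4, align 4) → ends 4; pad 4 to align 8 for y; y at 8 (size 8, align 8) → ends 16; score at 16 (size 4, align 4) → ends 20; tail pad 4 to reach multiple of 8; total 24 bytes, alignment 8
port at 0 (size 2, align 2) → ends 2
ttl at 2 (size 1, align 1) → ends 3
proto at 3 (size 7, align 1) → ends 10
pad 2 to align 4 for length
length at 12 (size 32, align 4) → ends 44
payload_len at 44 (size 8, align 4) → ends 52
src at 52 (size 2, align 2) → ends 54
pad 2 to align 4 for checksum
checksum at 56 (size 24, align 4) → ends 80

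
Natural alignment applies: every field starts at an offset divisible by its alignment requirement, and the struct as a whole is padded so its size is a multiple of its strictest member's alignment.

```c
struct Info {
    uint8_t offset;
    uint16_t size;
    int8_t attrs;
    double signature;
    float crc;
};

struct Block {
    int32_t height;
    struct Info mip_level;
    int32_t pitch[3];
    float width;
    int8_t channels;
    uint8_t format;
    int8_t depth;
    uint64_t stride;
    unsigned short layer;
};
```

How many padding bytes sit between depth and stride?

5

Info: offset at 0 (size 1, align 1) → ends 1; pad 1 to align 2 for size; size at 2 (size 2, align 2) → ends 4; attrs at 4 (size 1, align 1) → ends 5; pad 3 to align 8 for signature; signature at 8 (size 8, align 8) → ends 16; crc at 16 (size 4, align 4) → ends 20; tail pad 4 to reach multiple of 8; total 24 bytes, alignment 8
height at 0 (size 4, align 4) → ends 4
pad 4 to align 8 for mip_level
mip_level at 8 (size 24, align 8) → ends 32
pitch at 32 (size 12, align 4) → ends 44
width at 44 (size 4, align 4) → ends 48
channels at 48 (size 1, align 1) → ends 49
format at 49 (size 1, align 1) → ends 50
depth at 50 (size 1, align 1) → ends 51
pad 5 to align 8 for stride
stride at 56 (size 8, align 8) → ends 64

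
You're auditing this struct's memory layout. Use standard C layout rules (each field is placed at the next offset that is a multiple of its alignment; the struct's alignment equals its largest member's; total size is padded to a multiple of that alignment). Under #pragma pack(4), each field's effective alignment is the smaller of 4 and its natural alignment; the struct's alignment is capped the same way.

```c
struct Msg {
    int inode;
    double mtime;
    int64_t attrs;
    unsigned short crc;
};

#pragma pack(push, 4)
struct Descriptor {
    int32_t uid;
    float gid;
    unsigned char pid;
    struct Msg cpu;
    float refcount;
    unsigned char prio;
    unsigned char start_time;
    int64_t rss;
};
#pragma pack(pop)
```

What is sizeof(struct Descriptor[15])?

900

Msg: @0: inode [4B, align 4] → 4; +4 pad (align 8); @8: mtime [8B, align 8] → 16; @16: attrs [8B, align 8] → 24; @24: crc [2B, align 2] → 26; +6 tail pad (align 8); size 32, align 8
@0: uid [4B, align 4] → 4
@4: gid [4B, align 4] → 8
@8: pid [1B, align 1] → 9
+3 pad (align 4)
@12: cpu [32B, align 4] → 44
@44: refcount [4B, align 4] → 48
@48: prio [1B, align 1] → 49
@49: start_time [1B, align 1] → 50
+2 pad (align 4)
@52: rss [8B, align 4] → 60
size 60, align 4
array of 15: 15 × 60 = 900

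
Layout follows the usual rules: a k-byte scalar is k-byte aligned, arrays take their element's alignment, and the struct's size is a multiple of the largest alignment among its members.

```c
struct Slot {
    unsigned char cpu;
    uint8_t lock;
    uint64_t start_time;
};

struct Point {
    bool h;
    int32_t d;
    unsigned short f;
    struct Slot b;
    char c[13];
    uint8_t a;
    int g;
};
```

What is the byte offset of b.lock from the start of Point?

Slot: 0..1  cpu  (1B, 1-aligned); 1..2  lock  (1B, 1-aligned); 2..8  -- padding (6B); 8..16  start_time  (8B, 8-aligned); sizeof = 16, alignof = 8
0..1  h  (1B, 1-aligned)
1..4  -- padding (3B)
4..8  d  (4B, 4-aligned)
8..10  f  (2B, 2-aligned)
10..16  -- padding (6B)
16..32  b  (16B, 8-aligned)
within Slot: lock at 1
16 + 1 = 17

17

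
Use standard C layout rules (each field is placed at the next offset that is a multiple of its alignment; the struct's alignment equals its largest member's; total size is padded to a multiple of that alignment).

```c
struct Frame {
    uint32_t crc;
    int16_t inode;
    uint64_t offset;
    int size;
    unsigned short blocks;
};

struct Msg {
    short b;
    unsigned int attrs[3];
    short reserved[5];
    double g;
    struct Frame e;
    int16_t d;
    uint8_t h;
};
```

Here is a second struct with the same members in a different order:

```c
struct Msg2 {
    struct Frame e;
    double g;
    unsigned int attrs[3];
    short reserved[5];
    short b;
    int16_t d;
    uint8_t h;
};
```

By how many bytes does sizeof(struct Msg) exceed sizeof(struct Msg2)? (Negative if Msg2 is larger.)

8

Frame: 0..4  crc  (4B, 4-aligned); 4..6  inode  (2B, 2-aligned); 6..8  -- padding (2B); 8..16  offset  (8B, 8-aligned); 16..20  size  (4B, 4-aligned); 20..22  blocks  (2B, 2-aligned); 22..24  -- tail padding (2B); sizeof = 24, alignof = 8
0..2  b  (2B, 2-aligned)
2..4  -- padding (2B)
4..16  attrs  (12B, 4-aligned)
16..26  reserved  (10B, 2-aligned)
26..32  -- padding (6B)
32..40  g  (8B, 8-aligned)
40..64  e  (24B, 8-aligned)
64..66  d  (2B, 2-aligned)
66..67  h  (1B, 1-aligned)
67..72  -- tail padding (5B)
sizeof = 72, alignof = 8
— Msg2 —
0..24  e  (24B, 8-aligned)
24..32  g  (8B, 8-aligned)
32..44  attrs  (12B, 4-aligned)
44..54  reserved  (10B, 2-aligned)
54..56  b  (2B, 2-aligned)
56..58  d  (2B, 2-aligned)
58..59  h  (1B, 1-aligned)
59..64  -- tail padding (5B)
sizeof = 64, alignof = 8
72 − 64 = 8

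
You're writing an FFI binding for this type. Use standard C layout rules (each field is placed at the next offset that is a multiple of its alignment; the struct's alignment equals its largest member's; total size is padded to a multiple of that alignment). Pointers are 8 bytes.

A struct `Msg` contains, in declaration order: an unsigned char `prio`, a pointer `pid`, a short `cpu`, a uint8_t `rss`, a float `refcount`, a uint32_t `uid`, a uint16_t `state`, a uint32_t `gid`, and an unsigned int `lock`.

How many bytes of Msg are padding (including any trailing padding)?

prio at 0 (size 1, align 1) → ends 1
pad 7 to align 8 for pid
pid at 8 (size 8, align 8) → ends 16
cpu at 16 (size 2, align 2) → ends 18
rss at 18 (size 1, align 1) → ends 19
pad 1 to align 4 for refcount
refcount at 20 (size 4, align 4) → ends 24
uid at 24 (size 4, align 4) → ends 28
state at 28 (size 2, align 2) → ends 30
pad 2 to align 4 for gid
gid at 32 (size 4, align 4) → ends 36
lock at 36 (size 4, align 4) → ends 40
total 40 bytes, alignment 8
data bytes 30, size 40 → padding 10

10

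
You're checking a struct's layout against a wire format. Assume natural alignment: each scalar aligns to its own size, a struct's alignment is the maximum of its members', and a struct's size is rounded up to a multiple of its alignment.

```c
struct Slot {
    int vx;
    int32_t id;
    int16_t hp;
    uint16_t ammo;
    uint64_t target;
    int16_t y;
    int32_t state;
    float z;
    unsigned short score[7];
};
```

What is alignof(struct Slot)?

member alignments: vx=4, id=4, hp=2, ammo=2, target=8, y=2, state=4, z=4, score=2
max = 8

8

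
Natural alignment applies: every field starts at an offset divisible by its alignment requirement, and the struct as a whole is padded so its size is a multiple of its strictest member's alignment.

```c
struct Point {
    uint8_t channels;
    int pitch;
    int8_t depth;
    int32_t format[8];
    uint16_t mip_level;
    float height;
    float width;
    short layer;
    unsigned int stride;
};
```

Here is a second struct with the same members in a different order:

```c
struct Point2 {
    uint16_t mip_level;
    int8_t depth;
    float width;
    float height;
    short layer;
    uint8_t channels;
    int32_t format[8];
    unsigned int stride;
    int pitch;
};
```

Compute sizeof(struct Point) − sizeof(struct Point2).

8

@0: channels [1B, align 1] → 1
+3 pad (align 4)
@4: pitch [4B, align 4] → 8
@8: depth [1B, align 1] → 9
+3 pad (align 4)
@12: format [32B, align 4] → 44
@44: mip_level [2B, align 2] → 46
+2 pad (align 4)
@48: height [4B, align 4] → 52
@52: width [4B, align 4] → 56
@56: layer [2B, align 2] → 58
+2 pad (align 4)
@60: stride [4B, align 4] → 64
size 64, align 4
— Point2 —
@0: mip_level [2B, align 2] → 2
@2: depth [1B, align 1] → 3
+1 pad (align 4)
@4: width [4B, align 4] → 8
@8: height [4B, align 4] → 12
@12: layer [2B, align 2] → 14
@14: channels [1B, align 1] → 15
+1 pad (align 4)
@16: format [32B, align 4] → 48
@48: stride [4B, align 4] → 52
@52: pitch [4B, align 4] → 56
size 56, align 4
64 − 56 = 8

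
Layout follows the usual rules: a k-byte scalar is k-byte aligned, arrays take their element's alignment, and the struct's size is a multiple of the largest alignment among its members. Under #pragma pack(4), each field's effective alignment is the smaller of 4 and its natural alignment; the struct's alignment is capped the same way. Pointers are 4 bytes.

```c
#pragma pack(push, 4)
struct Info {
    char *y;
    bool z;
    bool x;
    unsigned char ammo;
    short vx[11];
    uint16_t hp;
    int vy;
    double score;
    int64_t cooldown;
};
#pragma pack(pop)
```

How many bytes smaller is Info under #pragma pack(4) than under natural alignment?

4

natural layout:
  @0: y [4B, align 4] → 4
  @4: z [1B, align 1] → 5
  @5: x [1B, align 1] → 6
  @6: ammo [1B, align 1] → 7
  +1 pad (align 2)
  @8: vx [22B, align 2] → 30
  @30: hp [2B, align 2] → 32
  @32: vy [4B, align 4] → 36
  +4 pad (align 8)
  @40: score [8B, align 8] → 48
  @48: cooldown [8B, align 8] → 56
  size 56, align 8
packed(4) layout:
  @0: y [4B, align 4] → 4
  @4: z [1B, align 1] → 5
  @5: x [1B, align 1] → 6
  @6: ammo [1B, align 1] → 7
  +1 pad (align 2)
  @8: vx [22B, align 2] → 30
  @30: hp [2B, align 2] → 32
  @32: vy [4B, align 4] → 36
  @36: score [8B, align 4] → 44
  @44: cooldown [8B, align 4] → 52
  size 52, align 4
56 − 52 = 4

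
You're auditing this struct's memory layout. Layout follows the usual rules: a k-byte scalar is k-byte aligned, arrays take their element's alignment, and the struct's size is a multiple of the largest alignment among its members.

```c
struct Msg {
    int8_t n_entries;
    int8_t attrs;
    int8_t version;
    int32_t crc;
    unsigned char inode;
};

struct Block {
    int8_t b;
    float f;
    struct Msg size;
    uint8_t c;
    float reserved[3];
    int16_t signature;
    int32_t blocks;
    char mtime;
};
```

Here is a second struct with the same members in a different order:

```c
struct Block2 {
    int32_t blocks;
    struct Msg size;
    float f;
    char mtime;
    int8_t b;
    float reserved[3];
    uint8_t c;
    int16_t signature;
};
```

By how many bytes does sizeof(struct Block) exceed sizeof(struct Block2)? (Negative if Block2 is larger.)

Msg: @0: n_entries [1B, align 1] → 1; @1: attrs [1B, align 1] → 2; @2: version [1B, align 1] → 3; +1 pad (align 4); @4: crc [4B, align 4] → 8; @8: inode [1B, align 1] → 9; +3 tail pad (align 4); size 12, align 4
@0: b [1B, align 1] → 1
+3 pad (align 4)
@4: f [4B, align 4] → 8
@8: size [12B, align 4] → 20
@20: c [1B, align 1] → 21
+3 pad (align 4)
@24: reserved [12B, align 4] → 36
@36: signature [2B, align 2] → 38
+2 pad (align 4)
@40: blocks [4B, align 4] → 44
@44: mtime [1B, align 1] → 45
+3 tail pad (align 4)
size 48, align 4
— Block2 —
@0: blocks [4B, align 4] → 4
@4: size [12B, align 4] → 16
@16: f [4B, align 4] → 20
@20: mtime [1B, align 1] → 21
@21: b [1B, align 1] → 22
+2 pad (align 4)
@24: reserved [12B, align 4] → 36
@36: c [1B, align 1] → 37
+1 pad (align 2)
@38: signature [2B, align 2] → 40
size 40, align 4
48 − 40 = 8

8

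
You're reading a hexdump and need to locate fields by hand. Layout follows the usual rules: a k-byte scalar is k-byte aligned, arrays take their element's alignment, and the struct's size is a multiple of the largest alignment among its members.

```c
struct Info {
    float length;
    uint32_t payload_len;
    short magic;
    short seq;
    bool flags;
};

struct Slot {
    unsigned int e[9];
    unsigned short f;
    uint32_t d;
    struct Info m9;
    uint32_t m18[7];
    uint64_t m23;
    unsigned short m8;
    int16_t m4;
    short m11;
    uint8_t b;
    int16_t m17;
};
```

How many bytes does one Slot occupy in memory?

Info: @0: length [4B, align 4] → 4; @4: payload_len [4B, align 4] → 8; @8: magic [2B, align 2] → 10; @10: seq [2B, align 2] → 12; @12: flags [1B, align 1] → 13; +3 tail pad (align 4); size 16, align 4
@0: e [36B, align 4] → 36
@36: f [2B, align 2] → 38
+2 pad (align 4)
@40: d [4B, align 4] → 44
@44: m9 [16B, align 4] → 60
@60: m18 [28B, align 4] → 88
@88: m23 [8B, align 8] → 96
@96: m8 [2B, align 2] → 98
@98: m4 [2B, align 2] → 100
@100: m11 [2B, align 2] → 102
@102: b [1B, align 1] → 103
+1 pad (align 2)
@104: m17 [2B, align 2] → 106
+6 tail pad (align 8)
size 112, align 8

112 bytes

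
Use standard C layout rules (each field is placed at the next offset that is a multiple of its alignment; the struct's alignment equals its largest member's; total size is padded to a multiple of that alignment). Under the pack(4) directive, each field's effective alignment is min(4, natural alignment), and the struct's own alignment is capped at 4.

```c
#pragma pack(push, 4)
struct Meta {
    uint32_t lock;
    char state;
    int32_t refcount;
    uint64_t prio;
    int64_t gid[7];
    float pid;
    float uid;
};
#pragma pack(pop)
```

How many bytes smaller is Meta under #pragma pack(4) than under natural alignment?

natural layout:
  @0: lock [4B, align 4] → 4
  @4: state [1B, align 1] → 5
  +3 pad (align 4)
  @8: refcount [4B, align 4] → 12
  +4 pad (align 8)
  @16: prio [8B, align 8] → 24
  @24: gid [56B, align 8] → 80
  @80: pid [4B, align 4] → 84
  @84: uid [4B, align 4] → 88
  size 88, align 8
packed(4) layout:
  @0: lock [4B, align 4] → 4
  @4: state [1B, align 1] → 5
  +3 pad (align 4)
  @8: refcount [4B, align 4] → 12
  @12: prio [8B, align 4] → 20
  @20: gid [56B, align 4] → 76
  @76: pid [4B, align 4] → 80
  @80: uid [4B, align 4] → 84
  size 84, align 4
88 − 84 = 4

4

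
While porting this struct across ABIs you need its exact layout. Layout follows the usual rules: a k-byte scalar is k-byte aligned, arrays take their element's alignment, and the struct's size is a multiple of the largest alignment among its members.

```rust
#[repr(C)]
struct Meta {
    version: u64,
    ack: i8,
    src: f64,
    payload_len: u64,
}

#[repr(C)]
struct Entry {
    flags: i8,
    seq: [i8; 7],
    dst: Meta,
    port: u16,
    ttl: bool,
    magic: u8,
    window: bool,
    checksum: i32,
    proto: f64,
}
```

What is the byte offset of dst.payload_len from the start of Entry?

32

Meta: @0: version [8B, align 8] → 8; @8: ack [1B, align 1] → 9; +7 pad (align 8); @16: src [8B, align 8] → 24; @24: payload_len [8B, align 8] → 32; size 32, align 8
@0: flags [1B, align 1] → 1
@1: seq [7B, align 1] → 8
@8: dst [32B, align 8] → 40
within Meta: payload_len at 24
8 + 24 = 32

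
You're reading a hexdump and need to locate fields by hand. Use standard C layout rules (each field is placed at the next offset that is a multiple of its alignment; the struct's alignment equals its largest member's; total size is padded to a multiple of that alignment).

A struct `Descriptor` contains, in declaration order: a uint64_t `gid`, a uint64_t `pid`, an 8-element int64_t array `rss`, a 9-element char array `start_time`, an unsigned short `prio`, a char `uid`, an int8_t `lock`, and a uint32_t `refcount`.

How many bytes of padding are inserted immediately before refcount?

gid at 0 (size 8, align 8) → ends 8
pid at 8 (size 8, align 8) → ends 16
rss at 16 (size 64, align 8) → ends 80
start_time at 80 (size 9, align 1) → ends 89
pad 1 to align 2 for prio
prio at 90 (size 2, align 2) → ends 92
uid at 92 (size 1, align 1) → ends 93
lock at 93 (size 1, align 1) → ends 94
pad 2 to align 4 for refcount
refcount at 96 (size 4, align 4) → ends 100

2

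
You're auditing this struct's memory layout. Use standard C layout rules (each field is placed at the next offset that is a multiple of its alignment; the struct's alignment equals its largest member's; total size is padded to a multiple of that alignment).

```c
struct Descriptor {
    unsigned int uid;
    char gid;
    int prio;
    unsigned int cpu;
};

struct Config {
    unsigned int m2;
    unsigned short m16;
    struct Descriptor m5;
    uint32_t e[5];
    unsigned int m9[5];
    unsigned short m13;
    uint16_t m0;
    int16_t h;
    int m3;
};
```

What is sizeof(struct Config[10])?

Descriptor: @0: uid [4B, align 4] → 4; @4: gid [1B, align 1] → 5; +3 pad (align 4); @8: prio [4B, align 4] → 12; @12: cpu [4B, align 4] → 16; size 16, align 4
@0: m2 [4B, align 4] → 4
@4: m16 [2B, align 2] → 6
+2 pad (align 4)
@8: m5 [16B, align 4] → 24
@24: e [20B, align 4] → 44
@44: m9 [20B, align 4] → 64
@64: m13 [2B, align 2] → 66
@66: m0 [2B, align 2] → 68
@68: h [2B, align 2] → 70
+2 pad (align 4)
@72: m3 [4B, align 4] → 76
size 76, align 4
array of 10: 10 × 76 = 760

760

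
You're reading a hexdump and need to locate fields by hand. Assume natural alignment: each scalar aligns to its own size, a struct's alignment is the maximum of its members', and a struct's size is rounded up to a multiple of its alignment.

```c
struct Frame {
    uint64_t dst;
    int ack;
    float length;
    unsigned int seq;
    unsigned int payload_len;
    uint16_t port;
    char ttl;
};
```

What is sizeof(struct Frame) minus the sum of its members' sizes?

dst at 0 (size 8, align 8) → ends 8
ack at 8 (size 4, align 4) → ends 12
length at 12 (size 4, align 4) → ends 16
seq at 16 (size 4, align 4) → ends 20
payload_len at 20 (size 4, align 4) → ends 24
port at 24 (size 2, align 2) → ends 26
ttl at 26 (size 1, align 1) → ends 27
tail pad 5 to reach multiple of 8
total 32 bytes, alignment 8
data bytes 27, size 32 → padding 5

5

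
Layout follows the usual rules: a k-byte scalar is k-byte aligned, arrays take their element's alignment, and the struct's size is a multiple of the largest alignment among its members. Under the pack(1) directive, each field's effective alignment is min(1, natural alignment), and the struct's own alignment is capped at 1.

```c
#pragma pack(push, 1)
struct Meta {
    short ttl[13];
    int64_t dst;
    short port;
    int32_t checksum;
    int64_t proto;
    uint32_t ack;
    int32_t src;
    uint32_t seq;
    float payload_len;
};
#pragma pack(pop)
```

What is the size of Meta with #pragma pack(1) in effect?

64

0..26  ttl  (26B, 1-aligned)
26..34  dst  (8B, 1-aligned)
34..36  port  (2B, 1-aligned)
36..40  checksum  (4B, 1-aligned)
40..48  proto  (8B, 1-aligned)
48..52  ack  (4B, 1-aligned)
52..56  src  (4B, 1-aligned)
56..60  seq  (4B, 1-aligned)
60..64  payload_len  (4B, 1-aligned)
sizeof = 64, alignof = 1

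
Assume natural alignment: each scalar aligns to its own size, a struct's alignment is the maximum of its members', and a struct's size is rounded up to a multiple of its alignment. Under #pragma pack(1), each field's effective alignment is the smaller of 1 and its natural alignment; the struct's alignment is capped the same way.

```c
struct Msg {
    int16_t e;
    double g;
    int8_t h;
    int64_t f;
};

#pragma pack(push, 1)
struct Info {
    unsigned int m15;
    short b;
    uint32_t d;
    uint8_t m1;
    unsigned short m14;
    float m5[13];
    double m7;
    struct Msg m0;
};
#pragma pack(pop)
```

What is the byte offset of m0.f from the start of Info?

97

Msg: @0: e [2B, align 2] → 2; +6 pad (align 8); @8: g [8B, align 8] → 16; @16: h [1B, align 1] → 17; +7 pad (align 8); @24: f [8B, align 8] → 32; size 32, align 8
@0: m15 [4B, align 1] → 4
@4: b [2B, align 1] → 6
@6: d [4B, align 1] → 10
@10: m1 [1B, align 1] → 11
@11: m14 [2B, align 1] → 13
@13: m5 [52B, align 1] → 65
@65: m7 [8B, align 1] → 73
@73: m0 [32B, align 1] → 105
within Msg: f at 24
73 + 24 = 97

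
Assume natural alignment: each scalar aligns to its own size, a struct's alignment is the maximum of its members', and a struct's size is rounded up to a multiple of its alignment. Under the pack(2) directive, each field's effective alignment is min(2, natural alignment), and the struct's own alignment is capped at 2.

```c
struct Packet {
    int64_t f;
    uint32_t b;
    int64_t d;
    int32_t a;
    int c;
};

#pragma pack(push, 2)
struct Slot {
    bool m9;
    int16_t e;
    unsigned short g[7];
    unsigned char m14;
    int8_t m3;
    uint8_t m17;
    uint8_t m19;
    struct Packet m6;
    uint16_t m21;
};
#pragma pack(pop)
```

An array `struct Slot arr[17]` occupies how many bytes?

Packet: @0: f [8B, align 8] → 8; @8: b [4B, align 4] → 12; +4 pad (align 8); @16: d [8B, align 8] → 24; @24: a [4B, align 4] → 28; @28: c [4B, align 4] → 32; size 32, align 8
@0: m9 [1B, align 1] → 1
+1 pad (align 2)
@2: e [2B, align 2] → 4
@4: g [14B, align 2] → 18
@18: m14 [1B, align 1] → 19
@19: m3 [1B, align 1] → 20
@20: m17 [1B, align 1] → 21
@21: m19 [1B, align 1] → 22
@22: m6 [32B, align 2] → 54
@54: m21 [2B, align 2] → 56
size 56, align 2
array of 17: 17 × 56 = 952

952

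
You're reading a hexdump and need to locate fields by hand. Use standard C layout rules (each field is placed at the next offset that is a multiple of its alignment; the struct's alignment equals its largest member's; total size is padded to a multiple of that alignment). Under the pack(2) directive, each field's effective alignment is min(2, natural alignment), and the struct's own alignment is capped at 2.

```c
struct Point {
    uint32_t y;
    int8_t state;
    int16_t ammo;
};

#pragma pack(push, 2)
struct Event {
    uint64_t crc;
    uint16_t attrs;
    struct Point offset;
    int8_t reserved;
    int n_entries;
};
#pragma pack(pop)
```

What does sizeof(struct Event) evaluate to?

24 bytes

Point: 0..4  y  (4B, 4-aligned); 4..5  state  (1B, 1-aligned); 5..6  -- padding (1B); 6..8  ammo  (2B, 2-aligned); sizeof = 8, alignof = 4
0..8  crc  (8B, 2-aligned)
8..10  attrs  (2B, 2-aligned)
10..18  offset  (8B, 2-aligned)
18..19  reserved  (1B, 1-aligned)
19..20  -- padding (1B)
20..24  n_entries  (4B, 2-aligned)
sizeof = 24, alignof = 2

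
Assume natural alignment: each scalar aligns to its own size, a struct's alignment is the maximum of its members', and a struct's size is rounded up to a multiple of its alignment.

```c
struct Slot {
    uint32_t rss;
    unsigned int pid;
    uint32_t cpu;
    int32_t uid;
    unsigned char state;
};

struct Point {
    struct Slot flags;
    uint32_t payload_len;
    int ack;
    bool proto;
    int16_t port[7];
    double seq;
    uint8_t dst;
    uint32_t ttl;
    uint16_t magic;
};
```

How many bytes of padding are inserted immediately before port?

Slot: @0: rss [4B, align 4] → 4; @4: pid [4B, align 4] → 8; @8: cpu [4B, align 4] → 12; @12: uid [4B, align 4] → 16; @16: state [1B, align 1] → 17; +3 tail pad (align 4); size 20, align 4
@0: flags [20B, align 4] → 20
@20: payload_len [4B, align 4] → 24
@24: ack [4B, align 4] → 28
@28: proto [1B, align 1] → 29
+1 pad (align 2)
@30: port [14B, align 2] → 44

1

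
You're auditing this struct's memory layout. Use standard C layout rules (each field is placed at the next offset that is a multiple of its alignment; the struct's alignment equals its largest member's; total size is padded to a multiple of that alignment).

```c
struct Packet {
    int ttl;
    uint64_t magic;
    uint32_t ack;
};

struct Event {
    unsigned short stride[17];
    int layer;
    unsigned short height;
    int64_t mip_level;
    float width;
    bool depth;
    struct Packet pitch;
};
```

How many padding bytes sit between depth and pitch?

3

Packet: ttl at 0 (size 4, align 4) → ends 4; pad 4 to align 8 for magic; magic at 8 (size 8, align 8) → ends 16; ack at 16 (size 4, align 4) → ends 20; tail pad 4 to reach multiple of 8; total 24 bytes, alignment 8
stride at 0 (size 34, align 2) → ends 34
pad 2 to align 4 for layer
layer at 36 (size 4, align 4) → ends 40
height at 40 (size 2, align 2) → ends 42
pad 6 to align 8 for mip_level
mip_level at 48 (size 8, align 8) → ends 56
width at 56 (size 4, align 4) → ends 60
depth at 60 (size 1, align 1) → ends 61
pad 3 to align 8 for pitch
pitch at 64 (size 24, align 8) → ends 88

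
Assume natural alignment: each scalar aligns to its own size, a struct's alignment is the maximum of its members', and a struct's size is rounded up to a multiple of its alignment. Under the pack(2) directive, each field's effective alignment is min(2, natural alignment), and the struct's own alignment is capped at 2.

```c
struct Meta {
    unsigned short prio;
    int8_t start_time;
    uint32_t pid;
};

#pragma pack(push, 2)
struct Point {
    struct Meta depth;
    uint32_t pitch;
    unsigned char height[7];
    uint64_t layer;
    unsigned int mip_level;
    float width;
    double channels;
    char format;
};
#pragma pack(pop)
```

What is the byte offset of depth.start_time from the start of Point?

2

Meta: 0..2  prio  (2B, 2-aligned); 2..3  start_time  (1B, 1-aligned); 3..4  -- padding (1B); 4..8  pid  (4B, 4-aligned); sizeof = 8, alignof = 4
0..8  depth  (8B, 2-aligned)
within Meta: start_time at 2
0 + 2 = 2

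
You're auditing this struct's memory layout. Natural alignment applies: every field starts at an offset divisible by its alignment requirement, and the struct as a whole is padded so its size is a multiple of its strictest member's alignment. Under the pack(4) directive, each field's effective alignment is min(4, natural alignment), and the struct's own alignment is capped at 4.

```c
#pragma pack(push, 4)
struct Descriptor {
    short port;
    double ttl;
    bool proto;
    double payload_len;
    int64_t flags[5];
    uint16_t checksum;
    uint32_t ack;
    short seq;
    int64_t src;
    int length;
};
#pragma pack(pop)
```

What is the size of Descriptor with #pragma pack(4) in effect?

88

@0: port [2B, align 2] → 2
+2 pad (align 4)
@4: ttl [8B, align 4] → 12
@12: proto [1B, align 1] → 13
+3 pad (align 4)
@16: payload_len [8B, align 4] → 24
@24: flags [40B, align 4] → 64
@64: checksum [2B, align 2] → 66
+2 pad (align 4)
@68: ack [4B, align 4] → 72
@72: seq [2B, align 2] → 74
+2 pad (align 4)
@76: src [8B, align 4] → 84
@84: length [4B, align 4] → 88
size 88, align 4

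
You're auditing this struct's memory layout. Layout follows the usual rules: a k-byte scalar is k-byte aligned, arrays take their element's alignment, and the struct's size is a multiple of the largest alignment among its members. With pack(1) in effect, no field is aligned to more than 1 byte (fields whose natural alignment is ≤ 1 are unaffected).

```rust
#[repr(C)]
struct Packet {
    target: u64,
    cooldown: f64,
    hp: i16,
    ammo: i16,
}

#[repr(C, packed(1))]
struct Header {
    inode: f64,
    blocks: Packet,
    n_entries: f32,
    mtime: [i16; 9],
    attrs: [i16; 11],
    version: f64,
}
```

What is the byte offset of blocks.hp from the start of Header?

24

Packet: @0: target [8B, align 8] → 8; @8: cooldown [8B, align 8] → 16; @16: hp [2B, align 2] → 18; @18: ammo [2B, align 2] → 20; +4 tail pad (align 8); size 24, align 8
@0: inode [8B, align 1] → 8
@8: blocks [24B, align 1] → 32
within Packet: hp at 16
8 + 16 = 24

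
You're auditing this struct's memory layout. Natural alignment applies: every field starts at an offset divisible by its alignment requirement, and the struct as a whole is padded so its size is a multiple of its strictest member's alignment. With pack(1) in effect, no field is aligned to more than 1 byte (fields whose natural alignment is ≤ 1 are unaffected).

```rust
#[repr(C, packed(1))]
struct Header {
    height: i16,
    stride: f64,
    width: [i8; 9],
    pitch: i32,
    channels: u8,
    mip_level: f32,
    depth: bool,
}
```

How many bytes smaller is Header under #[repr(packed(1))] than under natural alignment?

19

natural layout:
  0..2  height  (2B, 2-aligned)
  2..8  -- padding (6B)
  8..16  stride  (8B, 8-aligned)
  16..25  width  (9B, 1-aligned)
  25..28  -- padding (3B)
  28..32  pitch  (4B, 4-aligned)
  32..33  channels  (1B, 1-aligned)
  33..36  -- padding (3B)
  36..40  mip_level  (4B, 4-aligned)
  40..41  depth  (1B, 1-aligned)
  41..48  -- tail padding (7B)
  sizeof = 48, alignof = 8
packed(1) layout:
  0..2  height  (2B, 1-aligned)
  2..10  stride  (8B, 1-aligned)
  10..19  width  (9B, 1-aligned)
  19..23  pitch  (4B, 1-aligned)
  23..24  channels  (1B, 1-aligned)
  24..28  mip_level  (4B, 1-aligned)
  28..29  depth  (1B, 1-aligned)
  sizeof = 29, alignof = 1
48 − 29 = 19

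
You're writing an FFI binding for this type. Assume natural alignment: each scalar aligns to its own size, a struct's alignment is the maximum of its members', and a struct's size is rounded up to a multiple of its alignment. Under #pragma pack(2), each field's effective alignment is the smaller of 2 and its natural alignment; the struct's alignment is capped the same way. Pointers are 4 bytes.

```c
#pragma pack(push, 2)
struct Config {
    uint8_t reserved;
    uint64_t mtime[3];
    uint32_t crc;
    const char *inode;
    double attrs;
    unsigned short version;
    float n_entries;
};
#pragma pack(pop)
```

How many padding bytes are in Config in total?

0..1  reserved  (1B, 1-aligned)
1..2  -- padding (1B)
2..26  mtime  (24B, 2-aligned)
26..30  crc  (4B, 2-aligned)
30..34  inode  (4B, 2-aligned)
34..42  attrs  (8B, 2-aligned)
42..44  version  (2B, 2-aligned)
44..48  n_entries  (4B, 2-aligned)
sizeof = 48, alignof = 2
data bytes 47, size 48 → padding 1

1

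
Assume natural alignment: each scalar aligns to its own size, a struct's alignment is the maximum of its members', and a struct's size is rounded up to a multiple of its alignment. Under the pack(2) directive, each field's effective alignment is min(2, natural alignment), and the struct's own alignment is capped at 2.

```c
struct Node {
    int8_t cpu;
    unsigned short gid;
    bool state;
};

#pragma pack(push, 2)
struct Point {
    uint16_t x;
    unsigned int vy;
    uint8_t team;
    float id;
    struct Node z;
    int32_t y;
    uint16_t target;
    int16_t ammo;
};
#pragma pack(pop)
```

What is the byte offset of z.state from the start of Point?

Node: 0..1  cpu  (1B, 1-aligned); 1..2  -- padding (1B); 2..4  gid  (2B, 2-aligned); 4..5  state  (1B, 1-aligned); 5..6  -- tail padding (1B); sizeof = 6, alignof = 2
0..2  x  (2B, 2-aligned)
2..6  vy  (4B, 2-aligned)
6..7  team  (1B, 1-aligned)
7..8  -- padding (1B)
8..12  id  (4B, 2-aligned)
12..18  z  (6B, 2-aligned)
within Node: state at 4
12 + 4 = 16

16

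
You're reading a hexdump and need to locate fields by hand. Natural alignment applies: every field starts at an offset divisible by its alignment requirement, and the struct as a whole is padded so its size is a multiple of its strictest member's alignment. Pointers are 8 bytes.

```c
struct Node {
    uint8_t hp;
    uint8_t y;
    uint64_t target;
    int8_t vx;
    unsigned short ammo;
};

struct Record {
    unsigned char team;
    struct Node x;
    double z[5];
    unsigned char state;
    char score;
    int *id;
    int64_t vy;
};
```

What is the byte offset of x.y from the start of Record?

9

Node: 0..1  hp  (1B, 1-aligned); 1..2  y  (1B, 1-aligned); 2..8  -- padding (6B); 8..16  target  (8B, 8-aligned); 16..17  vx  (1B, 1-aligned); 17..18  -- padding (1B); 18..20  ammo  (2B, 2-aligned); 20..24  -- tail padding (4B); sizeof = 24, alignof = 8
0..1  team  (1B, 1-aligned)
1..8  -- padding (7B)
8..32  x  (24B, 8-aligned)
within Node: y at 1
8 + 1 = 9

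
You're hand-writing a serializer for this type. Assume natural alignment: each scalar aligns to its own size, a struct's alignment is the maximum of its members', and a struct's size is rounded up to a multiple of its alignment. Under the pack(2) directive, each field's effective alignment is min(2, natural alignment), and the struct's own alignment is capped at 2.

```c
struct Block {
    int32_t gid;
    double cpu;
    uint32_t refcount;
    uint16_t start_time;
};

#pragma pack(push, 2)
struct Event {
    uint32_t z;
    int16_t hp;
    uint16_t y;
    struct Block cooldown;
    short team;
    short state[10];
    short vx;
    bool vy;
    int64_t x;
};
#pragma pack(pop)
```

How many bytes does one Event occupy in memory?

Block: gid at 0 (size 4, align 4) → ends 4; pad 4 to align 8 for cpu; cpu at 8 (size 8, align 8) → ends 16; refcount at 16 (size 4, align 4) → ends 20; start_time at 20 (size 2, align 2) → ends 22; tail pad 2 to reach multiple of 8; total 24 bytes, alignment 8
z at 0 (size 4, align 2) → ends 4
hp at 4 (size 2, align 2) → ends 6
y at 6 (size 2, align 2) → ends 8
cooldown at 8 (size 24, align 2) → ends 32
team at 32 (size 2, align 2) → ends 34
state at 34 (size 20, align 2) → ends 54
vx at 54 (size 2, align 2) → ends 56
vy at 56 (size 1, align 1) → ends 57
pad 1 to align 2 for x
x at 58 (size 8, align 2) → ends 66
total 66 bytes, alignment 2

66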